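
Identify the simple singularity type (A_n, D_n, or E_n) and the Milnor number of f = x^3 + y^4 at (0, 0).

The Hessian of f at 0 is [[0, 0], [0, 0]] with rank 0, so corank 2. A Groebner basis of the Jacobian ideal J(f) in C{x,y} is {y^3, x^2}; counting standard monomials gives mu = 6. Corank 2; j^3 = x^3 is a perfect cube, so E-series; the 4-jet and mu = 6 give E_6.

Type E_{6}, Milnor number mu = 6.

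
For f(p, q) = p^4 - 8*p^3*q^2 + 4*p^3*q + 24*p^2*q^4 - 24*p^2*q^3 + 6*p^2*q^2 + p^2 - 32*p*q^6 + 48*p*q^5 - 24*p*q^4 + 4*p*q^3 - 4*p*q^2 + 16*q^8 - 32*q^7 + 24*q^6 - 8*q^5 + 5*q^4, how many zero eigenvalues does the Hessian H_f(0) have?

1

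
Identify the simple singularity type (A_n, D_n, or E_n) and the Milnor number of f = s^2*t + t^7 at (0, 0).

The Hessian of f at 0 is [[0, 0], [0, 0]] with rank 0, so corank 2. A Groebner basis of the Jacobian ideal J(f) in C{s,t} is {s^2/7 + t^6, s^3, s*t}; counting standard monomials gives mu = 8. Corank 2; j^3 = s^2*t has shape L^2 M (L != M), so D-series; mu = 8 gives D_8.

Type D_{8}, Milnor number mu = 8.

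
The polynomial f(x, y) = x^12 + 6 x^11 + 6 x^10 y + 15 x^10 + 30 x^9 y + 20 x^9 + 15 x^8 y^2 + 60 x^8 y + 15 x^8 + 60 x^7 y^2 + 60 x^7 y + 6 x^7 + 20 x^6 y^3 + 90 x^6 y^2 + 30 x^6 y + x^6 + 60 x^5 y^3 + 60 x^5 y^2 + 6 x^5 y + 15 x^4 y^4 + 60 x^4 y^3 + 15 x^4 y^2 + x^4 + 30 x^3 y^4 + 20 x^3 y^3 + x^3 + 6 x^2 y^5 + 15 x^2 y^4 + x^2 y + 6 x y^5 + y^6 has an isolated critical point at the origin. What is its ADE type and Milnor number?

The Hessian of f at 0 is [[0, 0], [0, 0]] with rank 0, so corank 2. A Groebner basis of the Jacobian ideal J(f) in C{x,y} is {-x*y/6 + y^5, x*y^2, x^2 + x*y}; counting standard monomials gives mu = 7. Corank 2; j^3 = x^2*(x + y) has shape L^2 M (L != M), so D-series; mu = 7 gives D_7.

Type D_{7}, Milnor number mu = 7.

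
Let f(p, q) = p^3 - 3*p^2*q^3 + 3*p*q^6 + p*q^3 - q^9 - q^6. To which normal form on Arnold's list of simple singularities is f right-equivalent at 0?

The Hessian of f at 0 has rank 0. Corank 2; j^3 = p^3 is a perfect cube, so E-series; the 4-jet and mu = 7 give E_7.

E7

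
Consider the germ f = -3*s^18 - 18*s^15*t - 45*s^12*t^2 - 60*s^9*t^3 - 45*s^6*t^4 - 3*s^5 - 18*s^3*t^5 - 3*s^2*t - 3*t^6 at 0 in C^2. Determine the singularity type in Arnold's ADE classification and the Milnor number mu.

Type D_{7}, Milnor number mu = 7.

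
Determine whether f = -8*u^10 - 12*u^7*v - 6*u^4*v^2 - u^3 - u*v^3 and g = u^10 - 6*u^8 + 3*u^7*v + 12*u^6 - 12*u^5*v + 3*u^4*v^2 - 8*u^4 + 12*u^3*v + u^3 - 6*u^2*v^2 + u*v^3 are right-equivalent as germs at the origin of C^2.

The Hessian of f at 0 is [[0, 0], [0, 0]] with rank 0, so corank 2. A Groebner basis of the Jacobian ideal J(f) in C{u,v} is {u^3, u*v^2, 3*u^2 + v^3}; counting standard monomials gives mu = 7. Corank 2; j^3 = -u^3 is a perfect cube, so E-series; the 4-jet and mu = 7 give E_7. The Hessian of g at 0 is [[0, 0], [0, 0]] with rank 0, so corank 2. A Groebner basis of the Jacobian ideal J(g) in C{u,v} is {3*u^2/4 + v^4 + v^3/4, u^3, u^2*v - u^2/4 - v^3/12, -u^2 + u*v^2 - v^3/3}; counting standard monomials gives mu = 7. Corank 2; j^3 = u^3 is a perfect cube, so E-series; the 4-jet and mu = 7 give E_7. Both have type E_7, hence right-equivalent.

Yes.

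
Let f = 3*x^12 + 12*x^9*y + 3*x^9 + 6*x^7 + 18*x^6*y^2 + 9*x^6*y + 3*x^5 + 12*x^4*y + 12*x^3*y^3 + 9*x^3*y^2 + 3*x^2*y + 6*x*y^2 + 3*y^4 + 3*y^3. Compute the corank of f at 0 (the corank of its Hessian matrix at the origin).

The Hessian at 0 is [[0, 0], [0, 0]] of rank 0; hence corank 2.

2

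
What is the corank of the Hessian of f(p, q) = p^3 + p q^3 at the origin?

2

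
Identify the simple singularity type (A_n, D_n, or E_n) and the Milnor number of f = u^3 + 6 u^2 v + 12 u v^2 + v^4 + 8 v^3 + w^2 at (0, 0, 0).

The Hessian of f at 0 has rank 1. Corank 2; j^3 = (u + 2*v)^3 is a perfect cube, so E-series; the 4-jet and mu = 6 give E_6.

Type E6, Milnor number mu = 6.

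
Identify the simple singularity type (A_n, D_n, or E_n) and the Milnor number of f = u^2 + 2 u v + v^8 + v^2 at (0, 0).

Type A_{7}, Milnor number mu = 7.

The Hessian of f at 0 has rank 1. Corank 1: A-series; mu = 7 gives A_7.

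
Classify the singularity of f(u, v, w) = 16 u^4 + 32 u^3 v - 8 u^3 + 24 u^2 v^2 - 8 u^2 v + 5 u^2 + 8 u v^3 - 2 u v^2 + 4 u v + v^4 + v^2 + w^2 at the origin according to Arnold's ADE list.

The Hessian of f at 0 is [[10, 4, 0], [4, 2, 0], [0, 0, 2]] with rank 3, so corank 0. A Groebner basis of the Jacobian ideal J(f) in C{u,v,w} is {u, v, w}; counting standard monomials gives mu = 1. Corank 0: nondegenerate Morse point, so A_1.

A_1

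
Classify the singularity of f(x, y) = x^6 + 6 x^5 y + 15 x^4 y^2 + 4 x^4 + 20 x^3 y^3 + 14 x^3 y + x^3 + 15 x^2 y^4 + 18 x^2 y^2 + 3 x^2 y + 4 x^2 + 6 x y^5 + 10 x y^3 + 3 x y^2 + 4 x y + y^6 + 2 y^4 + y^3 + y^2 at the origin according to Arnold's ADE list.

A_2

The Hessian of f at 0 is [[8, 4], [4, 2]] with rank 1, so corank 1. A Groebner basis of the Jacobian ideal J(f) in C{x,y} is {y^2, x + y/2}; counting standard monomials gives mu = 2. Corank 1: A-series; mu = 2 gives A_2.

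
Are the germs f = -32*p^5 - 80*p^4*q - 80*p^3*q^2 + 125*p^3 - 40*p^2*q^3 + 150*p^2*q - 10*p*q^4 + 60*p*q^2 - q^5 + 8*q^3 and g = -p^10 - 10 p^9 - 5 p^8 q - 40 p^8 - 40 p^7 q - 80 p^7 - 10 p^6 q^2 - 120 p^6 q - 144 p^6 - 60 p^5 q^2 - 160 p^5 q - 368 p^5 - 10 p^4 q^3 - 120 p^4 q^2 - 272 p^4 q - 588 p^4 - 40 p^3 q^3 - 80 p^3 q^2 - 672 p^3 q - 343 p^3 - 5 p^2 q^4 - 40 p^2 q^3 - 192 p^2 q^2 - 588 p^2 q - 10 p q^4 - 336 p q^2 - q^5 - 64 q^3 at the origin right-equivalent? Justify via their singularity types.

Yes.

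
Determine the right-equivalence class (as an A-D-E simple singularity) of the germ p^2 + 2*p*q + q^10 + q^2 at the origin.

A_{9}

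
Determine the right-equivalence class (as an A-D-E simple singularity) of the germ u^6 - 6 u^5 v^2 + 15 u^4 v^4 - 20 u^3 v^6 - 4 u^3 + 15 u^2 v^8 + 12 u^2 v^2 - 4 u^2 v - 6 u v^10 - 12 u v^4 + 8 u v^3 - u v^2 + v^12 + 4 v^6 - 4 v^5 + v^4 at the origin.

The Hessian of f at 0 has rank 0. Corank 2; j^3 = -u*(2*u + v)^2 has shape L^2 M (L != M), so D-series; mu = 7 gives D_7.

D_{7}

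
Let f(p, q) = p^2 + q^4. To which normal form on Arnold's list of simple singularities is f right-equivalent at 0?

A_3

The Hessian of f at 0 has rank 1. Corank 1: A-series; mu = 3 gives A_3.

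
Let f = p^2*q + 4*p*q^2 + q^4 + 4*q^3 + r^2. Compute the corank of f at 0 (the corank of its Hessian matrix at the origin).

2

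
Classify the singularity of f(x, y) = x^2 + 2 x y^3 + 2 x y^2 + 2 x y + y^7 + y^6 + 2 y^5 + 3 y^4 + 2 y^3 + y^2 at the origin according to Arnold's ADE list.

A_6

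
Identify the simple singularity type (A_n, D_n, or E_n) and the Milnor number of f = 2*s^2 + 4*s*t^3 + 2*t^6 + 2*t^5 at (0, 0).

The Hessian of f at 0 has rank 1. Corank 1: A-series; mu = 4 gives A_4.

Type A_4, Milnor number mu = 4.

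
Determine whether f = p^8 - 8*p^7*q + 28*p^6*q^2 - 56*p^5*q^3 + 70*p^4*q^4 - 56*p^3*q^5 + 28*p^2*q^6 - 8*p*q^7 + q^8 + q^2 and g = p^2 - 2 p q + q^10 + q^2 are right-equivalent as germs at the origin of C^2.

The Hessian of f at 0 is [[0, 0], [0, 2]] with rank 1, so corank 1. A Groebner basis of the Jacobian ideal J(f) in C{p,q} is {p^7, q}; counting standard monomials gives mu = 7. Corank 1: A-series; mu = 7 gives A_7. The Hessian of g at 0 is [[2, -2], [-2, 2]] with rank 1, so corank 1. A Groebner basis of the Jacobian ideal J(g) in C{p,q} is {q^9, p - q}; counting standard monomials gives mu = 9. Corank 1: A-series; mu = 9 gives A_9. f is A_7 but g is A_9, hence not right-equivalent.

No.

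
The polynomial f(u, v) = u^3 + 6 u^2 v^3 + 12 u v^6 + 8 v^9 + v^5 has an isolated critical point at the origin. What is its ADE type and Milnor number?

The Hessian of f at 0 has rank 0. Corank 2; j^3 = u^3 is a perfect cube, so E-series; the 5-jet and mu = 8 give E_8.

Type E_8, Milnor number mu = 8.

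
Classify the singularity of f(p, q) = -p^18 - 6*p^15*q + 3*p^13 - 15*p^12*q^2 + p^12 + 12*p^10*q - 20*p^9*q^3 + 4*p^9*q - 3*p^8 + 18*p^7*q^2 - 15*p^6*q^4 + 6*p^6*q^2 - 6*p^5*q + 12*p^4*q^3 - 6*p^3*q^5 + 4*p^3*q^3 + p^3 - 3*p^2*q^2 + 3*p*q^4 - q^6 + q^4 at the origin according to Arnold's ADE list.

E_{6}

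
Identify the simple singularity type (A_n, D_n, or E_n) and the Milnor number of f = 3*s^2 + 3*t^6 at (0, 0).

Type A5, Milnor number mu = 5.

The Hessian of f at 0 has rank 1. Corank 1: A-series; mu = 5 gives A_5.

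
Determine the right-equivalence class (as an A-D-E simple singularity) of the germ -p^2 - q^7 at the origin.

The Hessian of f at 0 has rank 1. Corank 1: A-series; mu = 6 gives A_6.

A_{6}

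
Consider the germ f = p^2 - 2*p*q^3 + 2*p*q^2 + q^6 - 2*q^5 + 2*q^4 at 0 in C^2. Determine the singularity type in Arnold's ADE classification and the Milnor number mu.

Type A3, Milnor number mu = 3.

The Hessian of f at 0 has rank 1. Corank 1: A-series; mu = 3 gives A_3.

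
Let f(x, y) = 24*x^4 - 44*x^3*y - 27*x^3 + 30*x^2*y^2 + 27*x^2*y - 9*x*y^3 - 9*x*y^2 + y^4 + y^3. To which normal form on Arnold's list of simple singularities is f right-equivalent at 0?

The Hessian of f at 0 has rank 0. Corank 2; j^3 = -(3*x - y)^3 is a perfect cube, so E-series; the 4-jet and mu = 7 give E_7.

E_{7}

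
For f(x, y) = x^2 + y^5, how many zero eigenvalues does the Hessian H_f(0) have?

1

Hessian at 0 has rank 1.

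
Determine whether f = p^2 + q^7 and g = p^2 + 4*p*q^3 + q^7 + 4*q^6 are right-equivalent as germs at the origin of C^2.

Yes.

The Hessian of f at 0 has rank 1. Corank 1: A-series; mu = 6 gives A_6. The Hessian of g at 0 has rank 1. Corank 1: A-series; mu = 6 gives A_6. Both have type A_6, hence right-equivalent.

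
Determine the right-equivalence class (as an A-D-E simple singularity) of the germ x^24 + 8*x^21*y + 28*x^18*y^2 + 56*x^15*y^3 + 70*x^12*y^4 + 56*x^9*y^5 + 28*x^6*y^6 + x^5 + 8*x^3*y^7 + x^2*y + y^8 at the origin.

D_{9}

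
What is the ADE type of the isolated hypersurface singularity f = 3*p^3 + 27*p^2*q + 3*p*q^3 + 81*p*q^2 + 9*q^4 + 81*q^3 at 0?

E_7

The Hessian of f at 0 is [[0, 0], [0, 0]] with rank 0, so corank 2. A Groebner basis of the Jacobian ideal J(f) in C{p,q} is {p^3 + 9*p^2*q + 162*p^2 + 972*p*q + 1458*q^2, -9*p^2 + p*q^2 - 54*p*q - 81*q^2, 3*p^2 + 18*p*q + q^3 + 27*q^2}; counting standard monomials gives mu = 7. Corank 2; j^3 = 3*(p + 3*q)^3 is a perfect cube, so E-series; the 4-jet and mu = 7 give E_7.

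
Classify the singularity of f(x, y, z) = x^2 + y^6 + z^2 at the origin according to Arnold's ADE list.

The Hessian of f at 0 has rank 2. Corank 1: A-series; mu = 5 gives A_5.

A_5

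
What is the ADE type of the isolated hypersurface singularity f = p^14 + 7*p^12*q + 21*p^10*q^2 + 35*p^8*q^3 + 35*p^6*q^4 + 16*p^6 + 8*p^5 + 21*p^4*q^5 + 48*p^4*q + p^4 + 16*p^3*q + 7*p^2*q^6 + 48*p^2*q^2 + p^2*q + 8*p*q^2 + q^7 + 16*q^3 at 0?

D_8

The Hessian of f at 0 has rank 0. Corank 2; j^3 = q*(p + 4*q)^2 has shape L^2 M (L != M), so D-series; mu = 8 gives D_8.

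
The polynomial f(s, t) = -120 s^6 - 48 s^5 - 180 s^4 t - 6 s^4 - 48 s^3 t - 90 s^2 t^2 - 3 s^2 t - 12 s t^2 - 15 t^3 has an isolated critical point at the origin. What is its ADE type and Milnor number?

Type D_{4}, Milnor number mu = 4.

The Hessian of f at 0 has rank 0. Corank 2; j^3 = -3*t*(s^2 + 4*s*t + 5*t^2) splits into three distinct lines over C (the quadratic factor has nonzero discriminant), so D_4.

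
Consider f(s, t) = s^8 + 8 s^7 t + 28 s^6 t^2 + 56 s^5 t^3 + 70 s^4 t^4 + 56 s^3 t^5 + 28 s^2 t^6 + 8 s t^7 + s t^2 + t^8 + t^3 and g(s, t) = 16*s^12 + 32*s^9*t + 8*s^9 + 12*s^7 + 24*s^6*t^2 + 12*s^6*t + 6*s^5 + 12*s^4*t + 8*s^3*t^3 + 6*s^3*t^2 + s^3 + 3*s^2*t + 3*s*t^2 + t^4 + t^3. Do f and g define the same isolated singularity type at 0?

The Hessian of f at 0 has rank 0. Corank 2; j^3 = t^2*(s + t) has shape L^2 M (L != M), so D-series; mu = 9 gives D_9. The Hessian of g at 0 has rank 0. Corank 2; j^3 = (s + t)^3 is a perfect cube, so E-series; the 4-jet and mu = 6 give E_6. f is D_9 but g is E_6, hence not right-equivalent.

No.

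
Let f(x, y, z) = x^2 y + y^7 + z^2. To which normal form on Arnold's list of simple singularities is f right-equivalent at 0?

D_8

The Hessian of f at 0 has rank 1. Corank 2; j^3 = x^2*y has shape L^2 M (L != M), so D-series; mu = 8 gives D_8.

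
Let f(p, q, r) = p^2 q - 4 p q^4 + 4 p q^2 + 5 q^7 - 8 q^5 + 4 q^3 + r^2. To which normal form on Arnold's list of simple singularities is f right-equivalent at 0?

The Hessian of f at 0 is [[0, 0, 0], [0, 0, 0], [0, 0, 2]] with rank 1, so corank 2. A Groebner basis of the Jacobian ideal J(f) in C{p,q,r} is {2*p^2/3 + p*q^3 + 11*p*q/3 + 14*q^2/3, -p*q/2 + q^4 - q^2, p^3 - 12*p*q^2 - 16*q^3, p^2*q + 4*p*q^2 + 4*q^3, r}; counting standard monomials gives mu = 8. Corank 2; j^3 = q*(p + 2*q)^2 has shape L^2 M (L != M), so D-series; mu = 8 gives D_8.

D_8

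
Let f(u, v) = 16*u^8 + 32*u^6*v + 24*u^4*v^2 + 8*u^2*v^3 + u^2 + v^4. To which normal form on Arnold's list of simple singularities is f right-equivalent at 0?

A_{3}

The Hessian of f at 0 has rank 1. Corank 1: A-series; mu = 3 gives A_3.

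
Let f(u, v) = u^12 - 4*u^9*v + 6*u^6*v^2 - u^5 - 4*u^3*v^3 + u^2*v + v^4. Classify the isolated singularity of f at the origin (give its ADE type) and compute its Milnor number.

The Hessian of f at 0 has rank 0. Corank 2; j^3 = u^2*v has shape L^2 M (L != M), so D-series; mu = 5 gives D_5.

Type D_{5}, Milnor number mu = 5.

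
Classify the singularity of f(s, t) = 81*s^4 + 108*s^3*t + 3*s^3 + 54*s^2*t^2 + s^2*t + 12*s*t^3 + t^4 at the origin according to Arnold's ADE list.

D_{5}

The Hessian of f at 0 is [[0, 0], [0, 0]] with rank 0, so corank 2. A Groebner basis of the Jacobian ideal J(f) in C{s,t} is {s*t^2, -s*t/12 + t^3, s^2 + s*t/3}; counting standard monomials gives mu = 5. Corank 2; j^3 = s^2*(3*s + t) has shape L^2 M (L != M), so D-series; mu = 5 gives D_5.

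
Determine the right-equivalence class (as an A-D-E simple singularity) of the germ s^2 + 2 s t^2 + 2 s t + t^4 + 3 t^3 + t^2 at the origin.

A_{2}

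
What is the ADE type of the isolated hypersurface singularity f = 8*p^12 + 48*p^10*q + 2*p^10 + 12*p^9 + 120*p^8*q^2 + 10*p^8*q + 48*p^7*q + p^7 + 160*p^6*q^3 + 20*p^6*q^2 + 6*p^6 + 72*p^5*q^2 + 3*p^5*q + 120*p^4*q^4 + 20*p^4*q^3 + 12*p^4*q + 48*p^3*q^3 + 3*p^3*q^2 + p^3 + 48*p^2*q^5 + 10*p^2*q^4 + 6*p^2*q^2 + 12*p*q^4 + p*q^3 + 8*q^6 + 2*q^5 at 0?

The Hessian of f at 0 is [[0, 0], [0, 0]] with rank 0, so corank 2. A Groebner basis of the Jacobian ideal J(f) in C{p,q} is {-p^2/4 + q^4 - q^3/12, p^3, p^2*q + p^2/12 + q^3/36, p^2/2 + p*q^2 + q^3/6}; counting standard monomials gives mu = 7. Corank 2; j^3 = p^3 is a perfect cube, so E-series; the 4-jet and mu = 7 give E_7.

E_{7}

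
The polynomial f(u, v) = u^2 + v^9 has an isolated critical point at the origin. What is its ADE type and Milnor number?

The Hessian of f at 0 has rank 1. Corank 1: A-series; mu = 8 gives A_8.

Type A_8, Milnor number mu = 8.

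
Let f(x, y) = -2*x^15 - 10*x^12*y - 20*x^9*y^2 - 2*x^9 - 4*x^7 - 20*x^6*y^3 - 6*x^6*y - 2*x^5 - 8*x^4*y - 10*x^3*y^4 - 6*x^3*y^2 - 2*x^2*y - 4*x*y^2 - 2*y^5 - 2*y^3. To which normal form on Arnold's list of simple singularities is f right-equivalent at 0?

D6

The Hessian of f at 0 has rank 0. Corank 2; j^3 = -2*y*(x + y)^2 has shape L^2 M (L != M), so D-series; mu = 6 gives D_6.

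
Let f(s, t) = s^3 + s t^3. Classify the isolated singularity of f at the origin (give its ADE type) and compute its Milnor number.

Type E_{7}, Milnor number mu = 7.

The Hessian of f at 0 has rank 0. Corank 2; j^3 = s^3 is a perfect cube, so E-series; the 4-jet and mu = 7 give E_7.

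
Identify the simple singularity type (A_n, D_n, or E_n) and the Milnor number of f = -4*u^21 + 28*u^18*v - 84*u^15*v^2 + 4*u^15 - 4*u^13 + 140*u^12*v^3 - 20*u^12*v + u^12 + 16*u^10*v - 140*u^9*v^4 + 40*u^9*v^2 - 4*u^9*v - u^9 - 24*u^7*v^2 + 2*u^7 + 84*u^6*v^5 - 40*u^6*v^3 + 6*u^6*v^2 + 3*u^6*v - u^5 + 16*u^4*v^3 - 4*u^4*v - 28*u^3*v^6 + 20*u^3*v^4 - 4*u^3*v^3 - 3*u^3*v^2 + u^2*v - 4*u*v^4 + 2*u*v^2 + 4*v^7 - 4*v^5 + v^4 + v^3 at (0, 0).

Type D_{5}, Milnor number mu = 5.

The Hessian of f at 0 is [[0, 0], [0, 0]] with rank 0, so corank 2. A Groebner basis of the Jacobian ideal J(f) in C{u,v} is {u^3 - u^2/4 + v^2/4, u^2/4 + v^3 - v^2/4, u*v + v^2}; counting standard monomials gives mu = 5. Corank 2; j^3 = v*(u + v)^2 has shape L^2 M (L != M), so D-series; mu = 5 gives D_5.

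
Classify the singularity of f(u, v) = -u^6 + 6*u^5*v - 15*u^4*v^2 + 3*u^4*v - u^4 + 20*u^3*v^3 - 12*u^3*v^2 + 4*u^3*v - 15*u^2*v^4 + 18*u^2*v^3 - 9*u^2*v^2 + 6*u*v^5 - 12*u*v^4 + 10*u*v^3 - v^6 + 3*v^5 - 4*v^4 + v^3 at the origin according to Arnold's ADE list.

E6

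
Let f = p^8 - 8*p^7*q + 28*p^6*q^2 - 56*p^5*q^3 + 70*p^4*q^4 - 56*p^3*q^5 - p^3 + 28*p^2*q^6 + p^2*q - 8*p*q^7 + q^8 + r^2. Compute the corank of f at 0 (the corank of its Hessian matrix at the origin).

Hessian at 0 has rank 1.

2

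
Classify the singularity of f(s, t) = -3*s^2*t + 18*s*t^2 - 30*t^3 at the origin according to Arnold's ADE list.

D4

The Hessian of f at 0 has rank 0. Corank 2; j^3 = -3*t*(s^2 - 6*s*t + 10*t^2) splits into three distinct lines over C (the quadratic factor has nonzero discriminant), so D_4.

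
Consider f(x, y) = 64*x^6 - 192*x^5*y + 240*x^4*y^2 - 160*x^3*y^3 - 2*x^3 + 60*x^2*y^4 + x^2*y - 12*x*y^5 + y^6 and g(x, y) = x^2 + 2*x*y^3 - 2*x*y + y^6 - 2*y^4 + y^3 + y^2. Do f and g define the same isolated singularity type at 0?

No.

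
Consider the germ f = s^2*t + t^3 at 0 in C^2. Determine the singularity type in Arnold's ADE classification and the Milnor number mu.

Type D4, Milnor number mu = 4.

The Hessian of f at 0 is [[0, 0], [0, 0]] with rank 0, so corank 2. A Groebner basis of the Jacobian ideal J(f) in C{s,t} is {t^3, s^2 + 3*t^2, s*t}; counting standard monomials gives mu = 4. Corank 2; j^3 = t*(s^2 + t^2) splits into three distinct lines over C (the quadratic factor has nonzero discriminant), so D_4.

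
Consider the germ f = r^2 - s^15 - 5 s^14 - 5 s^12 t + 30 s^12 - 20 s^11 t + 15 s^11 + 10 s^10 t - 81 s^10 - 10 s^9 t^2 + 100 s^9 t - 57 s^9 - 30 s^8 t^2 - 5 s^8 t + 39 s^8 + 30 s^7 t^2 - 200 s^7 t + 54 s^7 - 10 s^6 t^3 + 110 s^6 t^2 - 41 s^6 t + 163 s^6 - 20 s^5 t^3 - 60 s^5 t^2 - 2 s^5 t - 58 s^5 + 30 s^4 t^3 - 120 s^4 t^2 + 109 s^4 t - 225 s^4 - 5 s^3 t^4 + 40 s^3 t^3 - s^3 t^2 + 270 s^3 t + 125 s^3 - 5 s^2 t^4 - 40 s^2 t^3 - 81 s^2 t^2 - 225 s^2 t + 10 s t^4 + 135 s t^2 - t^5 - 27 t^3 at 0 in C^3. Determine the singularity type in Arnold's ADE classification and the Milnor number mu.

Type E_8, Milnor number mu = 8.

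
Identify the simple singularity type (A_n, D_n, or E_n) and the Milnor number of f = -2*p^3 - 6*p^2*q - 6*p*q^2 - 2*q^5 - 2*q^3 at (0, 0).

The Hessian of f at 0 has rank 0. Corank 2; j^3 = -2*(p + q)^3 is a perfect cube, so E-series; the 5-jet and mu = 8 give E_8.

Type E_8, Milnor number mu = 8.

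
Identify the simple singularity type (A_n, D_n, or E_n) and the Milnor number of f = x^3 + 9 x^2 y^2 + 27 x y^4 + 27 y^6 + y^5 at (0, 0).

Type E_{8}, Milnor number mu = 8.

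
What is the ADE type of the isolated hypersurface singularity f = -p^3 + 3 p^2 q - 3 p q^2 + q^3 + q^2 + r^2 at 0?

The Hessian of f at 0 is [[0, 0, 0], [0, 2, 0], [0, 0, 2]] with rank 2, so corank 1. A Groebner basis of the Jacobian ideal J(f) in C{p,q,r} is {p^2, q, r}; counting standard monomials gives mu = 2. Corank 1: A-series; mu = 2 gives A_2.

A_{2}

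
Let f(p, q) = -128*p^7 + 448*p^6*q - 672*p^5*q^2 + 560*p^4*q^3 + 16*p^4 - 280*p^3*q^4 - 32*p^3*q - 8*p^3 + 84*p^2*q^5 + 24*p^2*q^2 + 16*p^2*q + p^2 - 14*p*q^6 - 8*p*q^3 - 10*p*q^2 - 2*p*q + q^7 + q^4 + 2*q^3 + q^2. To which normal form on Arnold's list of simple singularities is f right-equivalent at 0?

A_{6}

The Hessian of f at 0 is [[2, -2], [-2, 2]] with rank 1, so corank 1. A Groebner basis of the Jacobian ideal J(f) in C{p,q} is {-7*p*q/3 + 5*p/12 + q^4 + 2*q^3/3 + 23*q^2/12 - 5*q/12, p*q^2 - 2*p*q/3 + p/12 - 2*q^3/3 + 7*q^2/12 - q/12, p^2 - p*q - p/4 + q^2/4 + q/4}; counting standard monomials gives mu = 6. Corank 1: A-series; mu = 6 gives A_6.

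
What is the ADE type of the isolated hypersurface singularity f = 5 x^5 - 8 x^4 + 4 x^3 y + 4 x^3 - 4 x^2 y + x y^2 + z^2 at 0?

The Hessian of f at 0 is [[0, 0, 0], [0, 0, 0], [0, 0, 2]] with rank 1, so corank 2. A Groebner basis of the Jacobian ideal J(f) in C{x,y,z} is {x^3 - x^2 + x*y/2, x^2*y - 10*x^2 + 9*x*y - 2*y^2, -36*x^2 + x*y^2 + 34*x*y - 8*y^2, -104*x^2 + 100*x*y + y^3 - 24*y^2, z}; counting standard monomials gives mu = 6. Corank 2; j^3 = x*(2*x - y)^2 has shape L^2 M (L != M), so D-series; mu = 6 gives D_6.

D_{6}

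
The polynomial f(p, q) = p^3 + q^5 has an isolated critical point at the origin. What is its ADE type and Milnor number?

Type E_8, Milnor number mu = 8.

The Hessian of f at 0 has rank 0. Corank 2; j^3 = p^3 is a perfect cube, so E-series; the 5-jet and mu = 8 give E_8.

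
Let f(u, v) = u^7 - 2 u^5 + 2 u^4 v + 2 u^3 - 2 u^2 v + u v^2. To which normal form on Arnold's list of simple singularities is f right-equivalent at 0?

D_4

The Hessian of f at 0 has rank 0. Corank 2; j^3 = u*(2*u^2 - 2*u*v + v^2) splits into three distinct lines over C (the quadratic factor has nonzero discriminant), so D_4.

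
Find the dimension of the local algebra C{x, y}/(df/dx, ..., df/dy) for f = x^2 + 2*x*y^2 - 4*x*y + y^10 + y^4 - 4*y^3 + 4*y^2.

The Hessian of f at 0 has rank 1. Corank 1: A-series; mu = 9 gives A_9.

9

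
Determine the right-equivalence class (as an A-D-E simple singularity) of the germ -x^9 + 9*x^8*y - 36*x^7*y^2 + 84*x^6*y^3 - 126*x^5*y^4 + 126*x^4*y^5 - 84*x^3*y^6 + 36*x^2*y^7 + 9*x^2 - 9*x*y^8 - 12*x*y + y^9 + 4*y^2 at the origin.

A8

The Hessian of f at 0 is [[18, -12], [-12, 8]] with rank 1, so corank 1. A Groebner basis of the Jacobian ideal J(f) in C{x,y} is {y^8, x - 2*y/3}; counting standard monomials gives mu = 8. Corank 1: A-series; mu = 8 gives A_8.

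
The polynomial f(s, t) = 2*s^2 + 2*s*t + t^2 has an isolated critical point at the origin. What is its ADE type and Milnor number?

Type A_{1}, Milnor number mu = 1.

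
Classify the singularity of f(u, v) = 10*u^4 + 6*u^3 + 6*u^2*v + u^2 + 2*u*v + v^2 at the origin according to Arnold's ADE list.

A3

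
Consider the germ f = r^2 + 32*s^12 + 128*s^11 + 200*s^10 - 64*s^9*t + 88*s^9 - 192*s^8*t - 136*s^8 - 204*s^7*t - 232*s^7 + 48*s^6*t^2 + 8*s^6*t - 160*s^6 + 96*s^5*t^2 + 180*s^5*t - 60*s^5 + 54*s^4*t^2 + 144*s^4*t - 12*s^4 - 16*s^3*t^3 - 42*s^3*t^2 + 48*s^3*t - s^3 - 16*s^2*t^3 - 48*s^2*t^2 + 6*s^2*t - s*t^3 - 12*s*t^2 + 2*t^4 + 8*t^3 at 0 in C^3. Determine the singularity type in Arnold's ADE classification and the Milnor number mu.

Type E7, Milnor number mu = 7.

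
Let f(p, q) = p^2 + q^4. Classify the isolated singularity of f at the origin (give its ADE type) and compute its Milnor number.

The Hessian of f at 0 has rank 1. Corank 1: A-series; mu = 3 gives A_3.

Type A_3, Milnor number mu = 3.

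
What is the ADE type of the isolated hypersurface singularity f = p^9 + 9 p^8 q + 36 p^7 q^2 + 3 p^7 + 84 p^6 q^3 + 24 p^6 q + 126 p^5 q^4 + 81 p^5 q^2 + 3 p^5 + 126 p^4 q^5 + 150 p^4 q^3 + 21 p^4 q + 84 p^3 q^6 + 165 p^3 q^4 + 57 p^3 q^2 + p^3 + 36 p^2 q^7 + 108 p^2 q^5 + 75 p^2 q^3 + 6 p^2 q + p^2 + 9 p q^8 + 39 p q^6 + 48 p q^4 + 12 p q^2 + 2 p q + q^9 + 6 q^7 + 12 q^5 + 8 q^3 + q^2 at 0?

A2

The Hessian of f at 0 has rank 1. Corank 1: A-series; mu = 2 gives A_2.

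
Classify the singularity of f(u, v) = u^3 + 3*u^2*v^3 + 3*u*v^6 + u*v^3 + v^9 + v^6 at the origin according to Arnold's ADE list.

The Hessian of f at 0 has rank 0. Corank 2; j^3 = u^3 is a perfect cube, so E-series; the 4-jet and mu = 7 give E_7.

E7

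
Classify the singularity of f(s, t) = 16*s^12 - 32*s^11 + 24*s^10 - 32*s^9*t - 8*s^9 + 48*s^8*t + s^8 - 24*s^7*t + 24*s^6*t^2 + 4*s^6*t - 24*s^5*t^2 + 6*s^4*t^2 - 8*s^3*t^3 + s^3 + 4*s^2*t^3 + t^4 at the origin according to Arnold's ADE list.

The Hessian of f at 0 is [[0, 0], [0, 0]] with rank 0, so corank 2. A Groebner basis of the Jacobian ideal J(f) in C{s,t} is {t^3, s^2}; counting standard monomials gives mu = 6. Corank 2; j^3 = s^3 is a perfect cube, so E-series; the 4-jet and mu = 6 give E_6.

E6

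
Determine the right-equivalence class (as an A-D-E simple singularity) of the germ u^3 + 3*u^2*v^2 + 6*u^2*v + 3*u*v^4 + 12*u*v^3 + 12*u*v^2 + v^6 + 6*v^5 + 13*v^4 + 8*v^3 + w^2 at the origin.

The Hessian of f at 0 has rank 1. Corank 2; j^3 = (u + 2*v)^3 is a perfect cube, so E-series; the 4-jet and mu = 6 give E_6.

E_{6}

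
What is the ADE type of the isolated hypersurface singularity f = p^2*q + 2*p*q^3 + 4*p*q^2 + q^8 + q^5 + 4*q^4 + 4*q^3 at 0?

The Hessian of f at 0 has rank 0. Corank 2; j^3 = q*(p + 2*q)^2 has shape L^2 M (L != M), so D-series; mu = 9 gives D_9.

D_9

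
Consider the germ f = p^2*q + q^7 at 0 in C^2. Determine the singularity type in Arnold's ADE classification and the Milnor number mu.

Type D_8, Milnor number mu = 8.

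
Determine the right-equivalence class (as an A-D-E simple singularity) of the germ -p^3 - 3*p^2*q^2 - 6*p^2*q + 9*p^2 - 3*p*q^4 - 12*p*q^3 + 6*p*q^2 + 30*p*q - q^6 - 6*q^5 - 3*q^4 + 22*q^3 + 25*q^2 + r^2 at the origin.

The Hessian of f at 0 is [[18, 30, 0], [30, 50, 0], [0, 0, 2]] with rank 2, so corank 1. A Groebner basis of the Jacobian ideal J(f) in C{p,q,r} is {q^2, p + 5*q/3, r}; counting standard monomials gives mu = 2. Corank 1: A-series; mu = 2 gives A_2.

A_2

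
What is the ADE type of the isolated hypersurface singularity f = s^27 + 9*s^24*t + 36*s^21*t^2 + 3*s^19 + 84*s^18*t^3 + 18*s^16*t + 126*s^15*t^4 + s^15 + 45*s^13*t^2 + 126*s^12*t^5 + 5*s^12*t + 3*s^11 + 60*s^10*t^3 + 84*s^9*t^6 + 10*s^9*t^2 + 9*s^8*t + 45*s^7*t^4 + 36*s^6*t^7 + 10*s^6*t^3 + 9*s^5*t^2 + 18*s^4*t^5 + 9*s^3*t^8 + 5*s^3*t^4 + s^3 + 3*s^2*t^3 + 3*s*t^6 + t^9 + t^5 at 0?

E8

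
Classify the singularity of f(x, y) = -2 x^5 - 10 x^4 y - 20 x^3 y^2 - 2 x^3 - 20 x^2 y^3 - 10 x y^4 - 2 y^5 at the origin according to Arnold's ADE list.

E8

The Hessian of f at 0 is [[0, 0], [0, 0]] with rank 0, so corank 2. A Groebner basis of the Jacobian ideal J(f) in C{x,y} is {y^5, x*y^3 + y^4/4, x^2}; counting standard monomials gives mu = 8. Corank 2; j^3 = -2*x^3 is a perfect cube, so E-series; the 5-jet and mu = 8 give E_8.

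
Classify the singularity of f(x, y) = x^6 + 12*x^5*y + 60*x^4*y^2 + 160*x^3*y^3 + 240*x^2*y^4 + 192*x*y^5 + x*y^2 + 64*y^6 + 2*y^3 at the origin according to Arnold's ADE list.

D_{7}

The Hessian of f at 0 has rank 0. Corank 2; j^3 = y^2*(x + 2*y) has shape L^2 M (L != M), so D-series; mu = 7 gives D_7.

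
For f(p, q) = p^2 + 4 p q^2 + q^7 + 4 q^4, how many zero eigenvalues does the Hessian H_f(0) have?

The Hessian at 0 is [[2, 0], [0, 0]] of rank 1; hence corank 1.

1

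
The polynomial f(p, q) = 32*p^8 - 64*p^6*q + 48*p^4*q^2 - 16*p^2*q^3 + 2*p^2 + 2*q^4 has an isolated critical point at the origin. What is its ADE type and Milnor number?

Type A_3, Milnor number mu = 3.

The Hessian of f at 0 has rank 1. Corank 1: A-series; mu = 3 gives A_3.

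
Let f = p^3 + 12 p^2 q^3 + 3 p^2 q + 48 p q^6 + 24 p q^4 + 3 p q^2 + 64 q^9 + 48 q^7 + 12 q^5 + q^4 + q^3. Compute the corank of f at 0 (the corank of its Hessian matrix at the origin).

2

Hessian at 0 has rank 0.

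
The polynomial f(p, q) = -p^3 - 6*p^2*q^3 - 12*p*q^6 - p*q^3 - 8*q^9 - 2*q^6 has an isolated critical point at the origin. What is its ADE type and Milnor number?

Type E_7, Milnor number mu = 7.

The Hessian of f at 0 is [[0, 0], [0, 0]] with rank 0, so corank 2. A Groebner basis of the Jacobian ideal J(f) in C{p,q} is {p^3, p*q^2, 3*p^2 + q^3}; counting standard monomials gives mu = 7. Corank 2; j^3 = -p^3 is a perfect cube, so E-series; the 4-jet and mu = 7 give E_7.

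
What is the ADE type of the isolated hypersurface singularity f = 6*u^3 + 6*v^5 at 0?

E_8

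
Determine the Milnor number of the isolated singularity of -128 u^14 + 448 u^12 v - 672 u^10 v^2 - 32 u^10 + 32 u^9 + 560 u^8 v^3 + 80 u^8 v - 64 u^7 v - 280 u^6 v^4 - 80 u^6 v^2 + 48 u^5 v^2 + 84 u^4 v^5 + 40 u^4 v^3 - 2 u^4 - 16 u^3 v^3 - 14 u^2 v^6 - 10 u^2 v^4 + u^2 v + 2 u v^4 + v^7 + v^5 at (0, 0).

6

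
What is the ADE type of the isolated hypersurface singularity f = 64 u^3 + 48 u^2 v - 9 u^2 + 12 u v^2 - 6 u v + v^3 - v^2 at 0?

The Hessian of f at 0 is [[-18, -6], [-6, -2]] with rank 1, so corank 1. A Groebner basis of the Jacobian ideal J(f) in C{u,v} is {v^2, u + v/3}; counting standard monomials gives mu = 2. Corank 1: A-series; mu = 2 gives A_2.

A_{2}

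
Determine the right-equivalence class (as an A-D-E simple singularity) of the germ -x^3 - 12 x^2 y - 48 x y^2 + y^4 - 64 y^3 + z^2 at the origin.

The Hessian of f at 0 is [[0, 0, 0], [0, 0, 0], [0, 0, 2]] with rank 1, so corank 2. A Groebner basis of the Jacobian ideal J(f) in C{x,y,z} is {y^3, x^2 + 8*x*y + 16*y^2, z}; counting standard monomials gives mu = 6. Corank 2; j^3 = -(x + 4*y)^3 is a perfect cube, so E-series; the 4-jet and mu = 6 give E_6.

E6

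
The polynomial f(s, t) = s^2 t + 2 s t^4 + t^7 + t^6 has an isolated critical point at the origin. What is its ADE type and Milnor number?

Type D7, Milnor number mu = 7.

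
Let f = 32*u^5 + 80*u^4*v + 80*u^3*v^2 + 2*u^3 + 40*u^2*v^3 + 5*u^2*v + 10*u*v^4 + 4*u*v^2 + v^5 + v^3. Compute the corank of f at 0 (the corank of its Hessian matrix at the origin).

2

The Hessian at 0 is [[0, 0], [0, 0]] of rank 0; hence corank 2.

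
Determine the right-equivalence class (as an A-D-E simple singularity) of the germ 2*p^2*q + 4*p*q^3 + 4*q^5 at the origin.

D_6

The Hessian of f at 0 has rank 0. Corank 2; j^3 = 2*p^2*q has shape L^2 M (L != M), so D-series; mu = 6 gives D_6.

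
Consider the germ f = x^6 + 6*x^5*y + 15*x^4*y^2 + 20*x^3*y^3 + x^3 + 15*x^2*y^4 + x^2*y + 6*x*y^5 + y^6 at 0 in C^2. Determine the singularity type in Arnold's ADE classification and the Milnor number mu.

Type D_{7}, Milnor number mu = 7.

The Hessian of f at 0 has rank 0. Corank 2; j^3 = x^2*(x + y) has shape L^2 M (L != M), so D-series; mu = 7 gives D_7.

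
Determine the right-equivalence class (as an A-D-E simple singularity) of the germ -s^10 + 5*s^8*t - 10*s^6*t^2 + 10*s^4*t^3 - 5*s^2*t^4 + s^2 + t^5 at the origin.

A_4

The Hessian of f at 0 is [[2, 0], [0, 0]] with rank 1, so corank 1. A Groebner basis of the Jacobian ideal J(f) in C{s,t} is {t^4, s}; counting standard monomials gives mu = 4. Corank 1: A-series; mu = 4 gives A_4.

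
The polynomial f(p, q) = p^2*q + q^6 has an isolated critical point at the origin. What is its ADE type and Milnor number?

Type D7, Milnor number mu = 7.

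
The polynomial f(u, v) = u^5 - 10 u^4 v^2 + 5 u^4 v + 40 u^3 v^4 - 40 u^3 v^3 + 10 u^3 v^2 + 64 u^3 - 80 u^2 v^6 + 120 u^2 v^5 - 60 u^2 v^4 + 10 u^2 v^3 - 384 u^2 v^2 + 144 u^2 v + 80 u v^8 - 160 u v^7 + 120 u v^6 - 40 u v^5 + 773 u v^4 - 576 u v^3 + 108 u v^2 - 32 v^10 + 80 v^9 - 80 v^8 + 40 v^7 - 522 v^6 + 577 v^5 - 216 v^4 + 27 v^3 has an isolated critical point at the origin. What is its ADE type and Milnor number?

Type E8, Milnor number mu = 8.

The Hessian of f at 0 has rank 0. Corank 2; j^3 = (4*u + 3*v)^3 is a perfect cube, so E-series; the 5-jet and mu = 8 give E_8.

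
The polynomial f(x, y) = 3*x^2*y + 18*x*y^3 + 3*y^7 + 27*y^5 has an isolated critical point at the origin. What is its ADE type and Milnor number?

Type D_8, Milnor number mu = 8.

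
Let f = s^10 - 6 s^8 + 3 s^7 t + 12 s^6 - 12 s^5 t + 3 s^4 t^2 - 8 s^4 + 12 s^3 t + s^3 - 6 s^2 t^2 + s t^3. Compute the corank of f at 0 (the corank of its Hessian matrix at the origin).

Hessian at 0 has rank 0.

2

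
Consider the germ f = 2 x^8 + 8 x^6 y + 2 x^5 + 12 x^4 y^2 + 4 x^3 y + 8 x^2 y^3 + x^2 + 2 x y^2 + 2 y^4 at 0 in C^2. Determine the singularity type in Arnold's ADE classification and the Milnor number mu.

Type A_{3}, Milnor number mu = 3.

The Hessian of f at 0 has rank 1. Corank 1: A-series; mu = 3 gives A_3.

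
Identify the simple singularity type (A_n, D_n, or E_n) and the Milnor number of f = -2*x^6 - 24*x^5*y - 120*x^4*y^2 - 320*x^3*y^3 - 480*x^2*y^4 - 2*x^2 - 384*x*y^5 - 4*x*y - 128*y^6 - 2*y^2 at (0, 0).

The Hessian of f at 0 has rank 1. Corank 1: A-series; mu = 5 gives A_5.

Type A5, Milnor number mu = 5.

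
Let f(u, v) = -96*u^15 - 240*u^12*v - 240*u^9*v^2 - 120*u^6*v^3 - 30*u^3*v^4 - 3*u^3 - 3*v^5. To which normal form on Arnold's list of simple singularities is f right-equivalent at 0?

E_8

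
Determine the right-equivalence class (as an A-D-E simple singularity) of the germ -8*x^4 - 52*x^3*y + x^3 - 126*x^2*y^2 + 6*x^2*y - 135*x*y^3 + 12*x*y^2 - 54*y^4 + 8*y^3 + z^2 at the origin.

E_{7}

The Hessian of f at 0 has rank 1. Corank 2; j^3 = (x + 2*y)^3 is a perfect cube, so E-series; the 4-jet and mu = 7 give E_7.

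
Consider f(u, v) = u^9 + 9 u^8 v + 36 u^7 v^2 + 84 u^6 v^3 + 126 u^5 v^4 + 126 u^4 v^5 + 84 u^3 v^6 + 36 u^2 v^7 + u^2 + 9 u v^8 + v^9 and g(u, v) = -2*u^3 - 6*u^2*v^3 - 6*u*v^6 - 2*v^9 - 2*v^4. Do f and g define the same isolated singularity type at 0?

No.

The Hessian of f at 0 is [[2, 0], [0, 0]] with rank 1, so corank 1. A Groebner basis of the Jacobian ideal J(f) in C{u,v} is {v^8, u}; counting standard monomials gives mu = 8. Corank 1: A-series; mu = 8 gives A_8. The Hessian of g at 0 is [[0, 0], [0, 0]] with rank 0, so corank 2. A Groebner basis of the Jacobian ideal J(g) in C{u,v} is {v^3, u^2}; counting standard monomials gives mu = 6. Corank 2; j^3 = -2*u^3 is a perfect cube, so E-series; the 4-jet and mu = 6 give E_6. f is A_8 but g is E_6, hence not right-equivalent.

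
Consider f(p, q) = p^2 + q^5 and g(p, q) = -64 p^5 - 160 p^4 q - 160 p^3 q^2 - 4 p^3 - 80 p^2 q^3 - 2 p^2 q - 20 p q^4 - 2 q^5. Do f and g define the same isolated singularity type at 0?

The Hessian of f at 0 is [[2, 0], [0, 0]] with rank 1, so corank 1. A Groebner basis of the Jacobian ideal J(f) in C{p,q} is {q^4, p}; counting standard monomials gives mu = 4. Corank 1: A-series; mu = 4 gives A_4. The Hessian of g at 0 is [[0, 0], [0, 0]] with rank 0, so corank 2. A Groebner basis of the Jacobian ideal J(g) in C{p,q} is {-p*q/10 + q^4, p*q^2, p^2 + p*q/2}; counting standard monomials gives mu = 6. Corank 2; j^3 = -2*p^2*(2*p + q) has shape L^2 M (L != M), so D-series; mu = 6 gives D_6. f is A_4 but g is D_6, hence not right-equivalent.

No.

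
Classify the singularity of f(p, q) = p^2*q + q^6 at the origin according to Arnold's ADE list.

D7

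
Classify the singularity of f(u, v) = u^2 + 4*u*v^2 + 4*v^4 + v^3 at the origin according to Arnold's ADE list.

The Hessian of f at 0 has rank 1. Corank 1: A-series; mu = 2 gives A_2.

A_{2}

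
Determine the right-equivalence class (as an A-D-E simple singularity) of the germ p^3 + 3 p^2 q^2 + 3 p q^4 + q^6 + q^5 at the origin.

The Hessian of f at 0 is [[0, 0], [0, 0]] with rank 0, so corank 2. A Groebner basis of the Jacobian ideal J(f) in C{p,q} is {q^4, p^3, p^2/2 + p*q^2}; counting standard monomials gives mu = 8. Corank 2; j^3 = p^3 is a perfect cube, so E-series; the 5-jet and mu = 8 give E_8.

E8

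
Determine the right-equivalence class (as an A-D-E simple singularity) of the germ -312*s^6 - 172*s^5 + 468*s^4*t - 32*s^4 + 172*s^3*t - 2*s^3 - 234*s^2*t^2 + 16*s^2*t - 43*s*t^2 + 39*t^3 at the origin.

The Hessian of f at 0 has rank 0. Corank 2; j^3 = -(s - 3*t)*(2*s^2 - 10*s*t + 13*t^2) splits into three distinct lines over C (the quadratic factor has nonzero discriminant), so D_4.

D_{4}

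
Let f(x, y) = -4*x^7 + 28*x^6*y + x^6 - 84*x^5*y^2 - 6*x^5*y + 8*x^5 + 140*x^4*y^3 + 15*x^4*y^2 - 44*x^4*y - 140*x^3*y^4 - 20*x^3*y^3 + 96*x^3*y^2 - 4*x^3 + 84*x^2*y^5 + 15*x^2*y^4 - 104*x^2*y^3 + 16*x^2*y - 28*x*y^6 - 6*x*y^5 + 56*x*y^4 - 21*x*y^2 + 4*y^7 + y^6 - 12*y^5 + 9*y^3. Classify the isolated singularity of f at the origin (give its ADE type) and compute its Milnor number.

Type D7, Milnor number mu = 7.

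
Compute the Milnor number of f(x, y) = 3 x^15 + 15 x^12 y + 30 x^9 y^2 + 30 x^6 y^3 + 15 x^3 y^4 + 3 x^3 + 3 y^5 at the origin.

The Hessian of f at 0 is [[0, 0], [0, 0]] with rank 0, so corank 2. A Groebner basis of the Jacobian ideal J(f) in C{x,y} is {y^4, x^2}; counting standard monomials gives mu = 8. Corank 2; j^3 = 3*x^3 is a perfect cube, so E-series; the 5-jet and mu = 8 give E_8.

8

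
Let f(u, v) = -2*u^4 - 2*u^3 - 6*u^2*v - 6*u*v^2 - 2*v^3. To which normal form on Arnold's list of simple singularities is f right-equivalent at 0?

The Hessian of f at 0 is [[0, 0], [0, 0]] with rank 0, so corank 2. A Groebner basis of the Jacobian ideal J(f) in C{u,v} is {v^4, u*v^2 + 2*v^3/3, u^2 + 2*u*v + v^2}; counting standard monomials gives mu = 6. Corank 2; j^3 = -2*(u + v)^3 is a perfect cube, so E-series; the 4-jet and mu = 6 give E_6.

E_{6}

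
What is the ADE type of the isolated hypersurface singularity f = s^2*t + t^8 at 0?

D_{9}

The Hessian of f at 0 has rank 0. Corank 2; j^3 = s^2*t has shape L^2 M (L != M), so D-series; mu = 9 gives D_9.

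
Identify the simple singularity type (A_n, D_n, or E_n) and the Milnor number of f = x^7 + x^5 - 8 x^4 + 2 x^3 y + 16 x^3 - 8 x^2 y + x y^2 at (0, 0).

The Hessian of f at 0 is [[0, 0], [0, 0]] with rank 0, so corank 2. A Groebner basis of the Jacobian ideal J(f) in C{x,y} is {115712*x^2/335 + x*y^3 - 10656*x*y^2/335 - 29952*x*y/335 + 2228*y^3/335 + 256*y^2/335, 929792*x^2/335 - 63616*x*y^2/335 - 243712*x*y/335 + y^4 + 12448*y^3/335 + 2816*y^2/335, x^3 - 4*x^2 + x*y, x^2*y - 1792*x^2/335 - 84*x*y^2/335 + 452*x*y/335 + 7*y^3/335 - y^2/335}; counting standard monomials gives mu = 8. Corank 2; j^3 = x*(4*x - y)^2 has shape L^2 M (L != M), so D-series; mu = 8 gives D_8.

Type D_8, Milnor number mu = 8.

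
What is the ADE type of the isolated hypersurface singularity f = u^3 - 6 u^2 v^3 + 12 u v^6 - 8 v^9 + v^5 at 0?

The Hessian of f at 0 has rank 0. Corank 2; j^3 = u^3 is a perfect cube, so E-series; the 5-jet and mu = 8 give E_8.

E8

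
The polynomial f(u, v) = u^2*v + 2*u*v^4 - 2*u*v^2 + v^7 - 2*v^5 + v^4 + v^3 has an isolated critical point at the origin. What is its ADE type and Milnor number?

Type D_{5}, Milnor number mu = 5.

The Hessian of f at 0 has rank 0. Corank 2; j^3 = v*(u - v)^2 has shape L^2 M (L != M), so D-series; mu = 5 gives D_5.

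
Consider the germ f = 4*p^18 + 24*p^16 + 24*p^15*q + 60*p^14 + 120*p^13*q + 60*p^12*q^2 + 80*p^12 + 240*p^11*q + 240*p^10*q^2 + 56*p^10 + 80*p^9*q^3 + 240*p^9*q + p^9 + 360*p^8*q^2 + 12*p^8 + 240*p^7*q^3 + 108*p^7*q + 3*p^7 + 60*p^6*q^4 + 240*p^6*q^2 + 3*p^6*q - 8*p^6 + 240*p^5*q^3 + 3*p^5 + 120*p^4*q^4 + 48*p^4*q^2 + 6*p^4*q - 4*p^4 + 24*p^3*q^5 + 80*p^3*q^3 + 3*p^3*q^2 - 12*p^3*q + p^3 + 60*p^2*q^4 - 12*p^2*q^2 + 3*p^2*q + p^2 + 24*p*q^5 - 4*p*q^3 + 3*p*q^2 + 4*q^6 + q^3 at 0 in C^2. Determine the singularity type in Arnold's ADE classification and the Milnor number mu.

Type A2, Milnor number mu = 2.

The Hessian of f at 0 has rank 1. Corank 1: A-series; mu = 2 gives A_2.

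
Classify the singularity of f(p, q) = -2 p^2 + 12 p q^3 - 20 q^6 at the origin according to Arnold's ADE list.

The Hessian of f at 0 is [[-4, 0], [0, 0]] with rank 1, so corank 1. A Groebner basis of the Jacobian ideal J(f) in C{p,q} is {p*q^2, -p/3 + q^3, p^2}; counting standard monomials gives mu = 5. Corank 1: A-series; mu = 5 gives A_5.

A_{5}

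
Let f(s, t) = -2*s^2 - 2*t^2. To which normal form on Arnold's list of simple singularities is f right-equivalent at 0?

A_{1}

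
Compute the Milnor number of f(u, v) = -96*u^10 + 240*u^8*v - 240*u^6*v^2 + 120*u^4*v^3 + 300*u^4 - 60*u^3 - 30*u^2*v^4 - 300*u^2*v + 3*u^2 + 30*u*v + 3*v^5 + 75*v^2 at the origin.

The Hessian of f at 0 is [[6, 30], [30, 150]] with rank 1, so corank 1. A Groebner basis of the Jacobian ideal J(f) in C{u,v} is {u/25000 + v^3 - v^2/100 + v/5000, u^2 - u/10 - v/2, u*v + u/100 + 5*v^2/2 + v/20}; counting standard monomials gives mu = 4. Corank 1: A-series; mu = 4 gives A_4.

4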